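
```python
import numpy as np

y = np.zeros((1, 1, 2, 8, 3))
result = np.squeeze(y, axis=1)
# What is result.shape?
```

(1, 2, 8, 3)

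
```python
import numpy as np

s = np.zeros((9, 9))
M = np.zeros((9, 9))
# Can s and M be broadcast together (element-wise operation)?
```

Yes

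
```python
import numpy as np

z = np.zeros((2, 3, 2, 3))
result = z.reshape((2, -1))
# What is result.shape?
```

(2, 18)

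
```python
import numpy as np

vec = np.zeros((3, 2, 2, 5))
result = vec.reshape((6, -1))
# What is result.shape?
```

(6, 10)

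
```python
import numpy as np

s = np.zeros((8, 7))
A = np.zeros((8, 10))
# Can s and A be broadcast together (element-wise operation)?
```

No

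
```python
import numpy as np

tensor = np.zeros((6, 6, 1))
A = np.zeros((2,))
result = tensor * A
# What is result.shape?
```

(6, 6, 2)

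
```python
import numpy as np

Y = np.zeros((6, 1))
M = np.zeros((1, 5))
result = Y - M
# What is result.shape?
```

(6, 5)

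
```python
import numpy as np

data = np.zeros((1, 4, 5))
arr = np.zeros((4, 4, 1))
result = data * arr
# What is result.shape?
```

(4, 4, 5)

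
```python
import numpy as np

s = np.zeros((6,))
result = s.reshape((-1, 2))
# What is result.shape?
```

(3, 2)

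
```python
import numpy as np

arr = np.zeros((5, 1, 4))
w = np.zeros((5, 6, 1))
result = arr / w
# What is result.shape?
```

(5, 6, 4)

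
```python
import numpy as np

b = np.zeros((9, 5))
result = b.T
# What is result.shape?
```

(5, 9)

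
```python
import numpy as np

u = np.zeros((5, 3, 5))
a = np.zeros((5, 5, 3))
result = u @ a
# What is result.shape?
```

(5, 3, 3)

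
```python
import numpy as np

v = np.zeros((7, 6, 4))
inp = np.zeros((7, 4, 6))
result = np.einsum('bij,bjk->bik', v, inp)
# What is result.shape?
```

(7, 6, 6)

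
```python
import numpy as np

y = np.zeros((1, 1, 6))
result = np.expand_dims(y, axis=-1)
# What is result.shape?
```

(1, 1, 6, 1)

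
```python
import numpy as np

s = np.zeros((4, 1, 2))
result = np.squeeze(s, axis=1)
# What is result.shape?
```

(4, 2)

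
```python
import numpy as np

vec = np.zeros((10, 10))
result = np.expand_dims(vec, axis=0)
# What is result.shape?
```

(1, 10, 10)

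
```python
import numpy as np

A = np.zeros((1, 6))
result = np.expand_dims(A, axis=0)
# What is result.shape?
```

(1, 1, 6)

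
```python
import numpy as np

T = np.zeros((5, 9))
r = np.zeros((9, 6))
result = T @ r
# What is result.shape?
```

(5, 6)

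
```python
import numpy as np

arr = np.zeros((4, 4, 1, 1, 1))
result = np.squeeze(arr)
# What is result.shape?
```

(4, 4)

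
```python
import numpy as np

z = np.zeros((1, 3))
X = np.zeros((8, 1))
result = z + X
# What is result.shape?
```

(8, 3)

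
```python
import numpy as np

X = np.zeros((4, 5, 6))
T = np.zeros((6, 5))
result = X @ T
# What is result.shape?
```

(4, 5, 5)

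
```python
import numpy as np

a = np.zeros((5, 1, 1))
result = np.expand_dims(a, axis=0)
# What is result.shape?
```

(1, 5, 1, 1)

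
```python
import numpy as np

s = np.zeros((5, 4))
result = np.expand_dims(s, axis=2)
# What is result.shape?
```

(5, 4, 1)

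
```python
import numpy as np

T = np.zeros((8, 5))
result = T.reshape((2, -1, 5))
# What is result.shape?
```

(2, 4, 5)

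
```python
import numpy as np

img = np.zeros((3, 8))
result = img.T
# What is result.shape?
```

(8, 3)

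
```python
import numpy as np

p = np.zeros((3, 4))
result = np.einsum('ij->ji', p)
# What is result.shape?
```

(4, 3)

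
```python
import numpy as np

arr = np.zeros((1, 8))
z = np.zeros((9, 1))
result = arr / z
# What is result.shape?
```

(9, 8)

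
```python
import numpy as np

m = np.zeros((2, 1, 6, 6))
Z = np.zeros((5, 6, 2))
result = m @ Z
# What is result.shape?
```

(2, 5, 6, 2)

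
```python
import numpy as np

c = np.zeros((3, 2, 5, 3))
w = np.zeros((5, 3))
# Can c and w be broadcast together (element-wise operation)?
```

Yes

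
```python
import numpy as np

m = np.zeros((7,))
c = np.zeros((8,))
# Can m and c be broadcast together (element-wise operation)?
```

No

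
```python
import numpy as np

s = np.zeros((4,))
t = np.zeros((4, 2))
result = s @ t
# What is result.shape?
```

(2,)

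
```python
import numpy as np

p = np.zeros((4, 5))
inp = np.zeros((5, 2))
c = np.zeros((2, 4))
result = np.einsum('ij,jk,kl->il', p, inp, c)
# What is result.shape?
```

(4, 4)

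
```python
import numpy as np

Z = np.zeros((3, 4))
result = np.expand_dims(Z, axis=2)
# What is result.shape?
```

(3, 4, 1)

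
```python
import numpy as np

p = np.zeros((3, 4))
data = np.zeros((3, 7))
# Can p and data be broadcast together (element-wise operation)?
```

No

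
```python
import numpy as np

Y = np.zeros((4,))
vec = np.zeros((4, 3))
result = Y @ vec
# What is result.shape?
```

(3,)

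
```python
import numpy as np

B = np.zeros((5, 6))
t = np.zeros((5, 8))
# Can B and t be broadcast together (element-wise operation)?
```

No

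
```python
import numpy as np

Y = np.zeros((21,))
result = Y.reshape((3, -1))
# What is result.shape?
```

(3, 7)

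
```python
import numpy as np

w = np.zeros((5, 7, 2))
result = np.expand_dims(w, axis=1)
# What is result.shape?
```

(5, 1, 7, 2)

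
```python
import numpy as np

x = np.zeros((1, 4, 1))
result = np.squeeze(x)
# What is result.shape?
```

(4,)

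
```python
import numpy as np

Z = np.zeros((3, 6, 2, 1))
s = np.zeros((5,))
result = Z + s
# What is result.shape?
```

(3, 6, 2, 5)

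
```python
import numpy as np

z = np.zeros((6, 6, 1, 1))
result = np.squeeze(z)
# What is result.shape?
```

(6, 6)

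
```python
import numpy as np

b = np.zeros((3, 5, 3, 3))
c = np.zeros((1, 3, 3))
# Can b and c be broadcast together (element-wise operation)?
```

Yes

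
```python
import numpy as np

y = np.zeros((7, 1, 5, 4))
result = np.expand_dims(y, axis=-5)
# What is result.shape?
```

(1, 7, 1, 5, 4)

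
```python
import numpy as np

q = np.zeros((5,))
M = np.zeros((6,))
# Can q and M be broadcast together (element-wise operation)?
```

No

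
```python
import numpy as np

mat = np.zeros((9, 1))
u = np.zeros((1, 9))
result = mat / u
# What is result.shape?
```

(9, 9)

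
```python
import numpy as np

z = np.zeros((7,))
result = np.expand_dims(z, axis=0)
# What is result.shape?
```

(1, 7)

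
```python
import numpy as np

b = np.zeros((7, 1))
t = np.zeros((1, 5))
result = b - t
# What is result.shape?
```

(7, 5)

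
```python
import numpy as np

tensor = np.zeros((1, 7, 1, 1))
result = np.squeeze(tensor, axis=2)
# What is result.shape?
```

(1, 7, 1)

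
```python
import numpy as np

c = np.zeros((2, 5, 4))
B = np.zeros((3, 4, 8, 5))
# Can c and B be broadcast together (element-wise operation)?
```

No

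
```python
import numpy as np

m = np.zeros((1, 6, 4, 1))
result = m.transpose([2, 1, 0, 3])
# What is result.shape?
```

(4, 6, 1, 1)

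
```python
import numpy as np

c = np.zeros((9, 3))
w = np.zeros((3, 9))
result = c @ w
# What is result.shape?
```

(9, 9)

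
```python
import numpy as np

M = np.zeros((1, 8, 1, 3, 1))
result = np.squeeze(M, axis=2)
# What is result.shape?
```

(1, 8, 3, 1)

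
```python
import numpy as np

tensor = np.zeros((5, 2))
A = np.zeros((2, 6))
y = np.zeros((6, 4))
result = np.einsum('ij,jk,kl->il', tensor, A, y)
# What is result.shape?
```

(5, 4)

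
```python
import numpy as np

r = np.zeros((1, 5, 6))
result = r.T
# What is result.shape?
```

(6, 5, 1)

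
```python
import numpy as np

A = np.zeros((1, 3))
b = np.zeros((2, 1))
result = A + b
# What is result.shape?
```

(2, 3)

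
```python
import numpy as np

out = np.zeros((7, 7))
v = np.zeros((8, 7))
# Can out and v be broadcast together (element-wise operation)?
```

No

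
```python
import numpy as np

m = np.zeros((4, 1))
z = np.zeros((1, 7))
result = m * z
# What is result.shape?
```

(4, 7)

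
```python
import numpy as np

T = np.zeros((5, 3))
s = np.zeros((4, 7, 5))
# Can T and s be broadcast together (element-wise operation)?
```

No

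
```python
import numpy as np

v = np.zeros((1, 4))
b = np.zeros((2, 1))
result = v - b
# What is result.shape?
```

(2, 4)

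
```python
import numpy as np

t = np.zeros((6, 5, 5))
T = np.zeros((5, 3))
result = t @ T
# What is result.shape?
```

(6, 5, 3)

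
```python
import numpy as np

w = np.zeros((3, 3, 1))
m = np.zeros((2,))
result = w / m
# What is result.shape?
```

(3, 3, 2)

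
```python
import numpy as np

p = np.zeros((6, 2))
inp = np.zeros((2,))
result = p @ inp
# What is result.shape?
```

(6,)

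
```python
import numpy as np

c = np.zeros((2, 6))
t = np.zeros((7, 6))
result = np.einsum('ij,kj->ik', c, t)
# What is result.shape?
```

(2, 7)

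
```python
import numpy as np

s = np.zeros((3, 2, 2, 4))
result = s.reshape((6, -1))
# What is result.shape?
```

(6, 8)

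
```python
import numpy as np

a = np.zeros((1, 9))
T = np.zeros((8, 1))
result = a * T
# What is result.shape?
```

(8, 9)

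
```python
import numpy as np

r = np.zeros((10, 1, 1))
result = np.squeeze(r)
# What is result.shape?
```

(10,)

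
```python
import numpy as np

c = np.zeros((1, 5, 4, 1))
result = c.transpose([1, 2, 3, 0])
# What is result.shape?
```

(5, 4, 1, 1)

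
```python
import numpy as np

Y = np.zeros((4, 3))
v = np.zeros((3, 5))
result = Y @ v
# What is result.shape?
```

(4, 5)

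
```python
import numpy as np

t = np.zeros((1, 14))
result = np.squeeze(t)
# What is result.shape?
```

(14,)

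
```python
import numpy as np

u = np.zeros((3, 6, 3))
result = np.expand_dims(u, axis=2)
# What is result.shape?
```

(3, 6, 1, 3)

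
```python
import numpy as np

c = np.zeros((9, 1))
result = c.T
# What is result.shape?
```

(1, 9)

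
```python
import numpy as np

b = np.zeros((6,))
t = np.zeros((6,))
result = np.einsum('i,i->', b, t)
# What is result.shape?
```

()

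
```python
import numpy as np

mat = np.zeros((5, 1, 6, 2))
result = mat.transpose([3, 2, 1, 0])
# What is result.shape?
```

(2, 6, 1, 5)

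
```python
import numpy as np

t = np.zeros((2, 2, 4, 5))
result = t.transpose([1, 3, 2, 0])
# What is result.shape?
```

(2, 5, 4, 2)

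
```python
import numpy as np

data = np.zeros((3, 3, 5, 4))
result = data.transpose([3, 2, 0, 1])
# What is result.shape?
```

(4, 5, 3, 3)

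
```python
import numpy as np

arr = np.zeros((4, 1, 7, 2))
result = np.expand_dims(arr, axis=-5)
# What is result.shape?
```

(1, 4, 1, 7, 2)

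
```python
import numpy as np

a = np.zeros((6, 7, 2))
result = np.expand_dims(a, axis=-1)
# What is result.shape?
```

(6, 7, 2, 1)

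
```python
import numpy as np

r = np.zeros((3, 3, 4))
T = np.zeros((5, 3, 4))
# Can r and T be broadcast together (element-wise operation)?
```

No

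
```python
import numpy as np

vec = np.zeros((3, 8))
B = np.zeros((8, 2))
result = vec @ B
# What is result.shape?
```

(3, 2)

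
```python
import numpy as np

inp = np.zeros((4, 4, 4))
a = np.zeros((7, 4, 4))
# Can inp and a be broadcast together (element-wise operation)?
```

No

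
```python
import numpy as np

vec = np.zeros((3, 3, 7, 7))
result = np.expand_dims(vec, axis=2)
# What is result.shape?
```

(3, 3, 1, 7, 7)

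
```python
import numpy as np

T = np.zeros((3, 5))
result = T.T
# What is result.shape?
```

(5, 3)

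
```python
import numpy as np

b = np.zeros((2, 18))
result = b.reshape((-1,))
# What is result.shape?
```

(36,)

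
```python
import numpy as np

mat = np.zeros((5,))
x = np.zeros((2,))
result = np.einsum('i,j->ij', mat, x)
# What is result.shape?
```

(5, 2)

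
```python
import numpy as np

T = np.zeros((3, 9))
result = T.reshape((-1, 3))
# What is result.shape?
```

(9, 3)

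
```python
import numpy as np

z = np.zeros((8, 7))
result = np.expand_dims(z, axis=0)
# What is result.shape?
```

(1, 8, 7)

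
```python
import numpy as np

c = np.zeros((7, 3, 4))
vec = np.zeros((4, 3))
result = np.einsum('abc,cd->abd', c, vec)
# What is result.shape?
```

(7, 3, 3)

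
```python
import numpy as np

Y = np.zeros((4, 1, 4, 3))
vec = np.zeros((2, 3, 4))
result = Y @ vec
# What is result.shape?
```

(4, 2, 4, 4)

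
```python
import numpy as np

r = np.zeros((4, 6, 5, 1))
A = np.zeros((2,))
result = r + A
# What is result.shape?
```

(4, 6, 5, 2)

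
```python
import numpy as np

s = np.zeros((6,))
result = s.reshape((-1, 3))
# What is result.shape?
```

(2, 3)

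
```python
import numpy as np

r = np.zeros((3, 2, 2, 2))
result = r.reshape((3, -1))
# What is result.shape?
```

(3, 8)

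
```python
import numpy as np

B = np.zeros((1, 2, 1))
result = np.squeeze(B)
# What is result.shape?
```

(2,)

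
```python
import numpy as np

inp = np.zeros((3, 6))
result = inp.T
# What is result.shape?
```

(6, 3)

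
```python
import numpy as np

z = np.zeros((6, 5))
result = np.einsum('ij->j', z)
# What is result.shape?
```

(5,)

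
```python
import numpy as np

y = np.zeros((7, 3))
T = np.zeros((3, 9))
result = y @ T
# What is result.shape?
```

(7, 9)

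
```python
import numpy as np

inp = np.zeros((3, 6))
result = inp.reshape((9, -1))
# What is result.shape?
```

(9, 2)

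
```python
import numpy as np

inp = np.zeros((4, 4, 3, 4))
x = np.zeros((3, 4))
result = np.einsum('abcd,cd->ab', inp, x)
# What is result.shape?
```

(4, 4)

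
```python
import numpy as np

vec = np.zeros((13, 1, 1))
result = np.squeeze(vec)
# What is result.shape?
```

(13,)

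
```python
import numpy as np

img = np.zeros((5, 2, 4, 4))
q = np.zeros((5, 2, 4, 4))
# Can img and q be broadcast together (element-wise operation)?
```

Yes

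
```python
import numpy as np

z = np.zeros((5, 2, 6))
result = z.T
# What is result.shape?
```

(6, 2, 5)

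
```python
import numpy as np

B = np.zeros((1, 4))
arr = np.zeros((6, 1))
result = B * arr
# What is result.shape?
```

(6, 4)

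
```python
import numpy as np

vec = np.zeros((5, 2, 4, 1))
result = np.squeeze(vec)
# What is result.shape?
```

(5, 2, 4)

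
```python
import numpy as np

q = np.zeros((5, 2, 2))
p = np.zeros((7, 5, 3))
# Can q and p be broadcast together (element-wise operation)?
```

No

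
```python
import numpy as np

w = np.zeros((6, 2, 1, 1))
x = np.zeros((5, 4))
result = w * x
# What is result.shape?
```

(6, 2, 5, 4)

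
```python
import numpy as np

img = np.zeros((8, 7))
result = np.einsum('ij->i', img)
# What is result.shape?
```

(8,)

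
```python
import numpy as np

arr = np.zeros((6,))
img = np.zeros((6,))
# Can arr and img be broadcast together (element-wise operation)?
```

Yes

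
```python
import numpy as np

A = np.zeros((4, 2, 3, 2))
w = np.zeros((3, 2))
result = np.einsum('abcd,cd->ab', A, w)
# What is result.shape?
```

(4, 2)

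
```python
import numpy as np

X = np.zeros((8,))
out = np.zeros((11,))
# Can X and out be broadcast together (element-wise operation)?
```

No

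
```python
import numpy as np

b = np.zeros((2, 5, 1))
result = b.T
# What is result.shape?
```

(1, 5, 2)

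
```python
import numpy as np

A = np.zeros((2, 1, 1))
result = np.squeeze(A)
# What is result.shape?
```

(2,)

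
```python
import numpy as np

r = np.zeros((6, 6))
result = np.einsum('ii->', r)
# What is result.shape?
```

()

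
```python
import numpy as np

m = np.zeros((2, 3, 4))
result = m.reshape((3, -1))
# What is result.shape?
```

(3, 8)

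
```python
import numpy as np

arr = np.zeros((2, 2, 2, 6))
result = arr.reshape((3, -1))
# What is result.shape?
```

(3, 16)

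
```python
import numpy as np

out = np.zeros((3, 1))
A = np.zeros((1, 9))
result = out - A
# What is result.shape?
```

(3, 9)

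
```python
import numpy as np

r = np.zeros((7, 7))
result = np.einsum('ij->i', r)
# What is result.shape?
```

(7,)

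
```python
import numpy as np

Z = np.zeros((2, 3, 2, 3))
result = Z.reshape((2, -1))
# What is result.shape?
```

(2, 18)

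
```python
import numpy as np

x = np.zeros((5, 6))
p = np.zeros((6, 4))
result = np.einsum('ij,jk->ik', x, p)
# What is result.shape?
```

(5, 4)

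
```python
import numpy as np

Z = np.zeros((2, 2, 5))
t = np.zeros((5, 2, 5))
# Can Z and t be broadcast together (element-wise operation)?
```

No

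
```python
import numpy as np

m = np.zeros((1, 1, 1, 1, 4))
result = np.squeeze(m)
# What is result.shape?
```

(4,)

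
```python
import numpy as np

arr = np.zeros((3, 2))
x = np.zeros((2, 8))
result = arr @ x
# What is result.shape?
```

(3, 8)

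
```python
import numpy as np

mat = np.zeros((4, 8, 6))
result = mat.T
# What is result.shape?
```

(6, 8, 4)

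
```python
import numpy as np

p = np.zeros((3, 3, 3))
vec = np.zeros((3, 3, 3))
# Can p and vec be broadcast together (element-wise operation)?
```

Yes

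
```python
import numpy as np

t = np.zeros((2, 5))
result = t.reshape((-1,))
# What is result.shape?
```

(10,)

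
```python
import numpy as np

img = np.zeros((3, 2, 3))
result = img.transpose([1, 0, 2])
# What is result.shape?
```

(2, 3, 3)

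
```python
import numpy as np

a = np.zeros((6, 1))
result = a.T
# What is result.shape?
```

(1, 6)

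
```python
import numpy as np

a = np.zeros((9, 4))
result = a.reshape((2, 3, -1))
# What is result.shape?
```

(2, 3, 6)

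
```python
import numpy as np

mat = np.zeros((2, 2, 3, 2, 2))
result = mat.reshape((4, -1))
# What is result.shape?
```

(4, 12)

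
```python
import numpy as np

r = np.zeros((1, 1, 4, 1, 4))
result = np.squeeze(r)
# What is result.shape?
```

(4, 4)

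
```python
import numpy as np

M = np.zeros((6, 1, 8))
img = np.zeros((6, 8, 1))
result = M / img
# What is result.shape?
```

(6, 8, 8)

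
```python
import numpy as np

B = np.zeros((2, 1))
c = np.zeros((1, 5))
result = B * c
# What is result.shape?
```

(2, 5)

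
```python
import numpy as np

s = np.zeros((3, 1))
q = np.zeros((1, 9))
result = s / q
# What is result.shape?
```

(3, 9)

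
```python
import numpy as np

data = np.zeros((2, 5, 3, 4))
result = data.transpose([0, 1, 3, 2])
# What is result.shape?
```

(2, 5, 4, 3)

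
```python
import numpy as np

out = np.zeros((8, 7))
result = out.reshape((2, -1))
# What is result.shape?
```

(2, 28)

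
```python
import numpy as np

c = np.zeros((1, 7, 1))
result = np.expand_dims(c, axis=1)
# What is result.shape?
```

(1, 1, 7, 1)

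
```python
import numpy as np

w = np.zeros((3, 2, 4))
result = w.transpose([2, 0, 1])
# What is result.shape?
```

(4, 3, 2)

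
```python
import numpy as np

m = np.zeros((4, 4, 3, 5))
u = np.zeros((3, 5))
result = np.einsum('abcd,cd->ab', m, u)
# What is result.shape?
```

(4, 4)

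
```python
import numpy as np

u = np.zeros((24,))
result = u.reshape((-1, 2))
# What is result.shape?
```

(12, 2)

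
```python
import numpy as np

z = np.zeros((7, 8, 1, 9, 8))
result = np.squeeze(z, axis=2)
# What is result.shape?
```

(7, 8, 9, 8)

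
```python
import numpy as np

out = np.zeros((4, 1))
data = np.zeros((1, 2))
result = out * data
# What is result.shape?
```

(4, 2)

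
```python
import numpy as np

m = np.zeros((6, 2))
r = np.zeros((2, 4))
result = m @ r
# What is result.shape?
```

(6, 4)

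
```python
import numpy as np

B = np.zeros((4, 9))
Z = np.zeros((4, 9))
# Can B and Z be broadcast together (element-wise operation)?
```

Yes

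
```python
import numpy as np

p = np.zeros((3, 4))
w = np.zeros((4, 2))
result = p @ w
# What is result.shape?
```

(3, 2)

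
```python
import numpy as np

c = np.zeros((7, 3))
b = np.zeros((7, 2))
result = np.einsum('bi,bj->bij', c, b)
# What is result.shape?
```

(7, 3, 2)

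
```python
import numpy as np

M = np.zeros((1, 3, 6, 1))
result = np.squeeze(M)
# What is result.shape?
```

(3, 6)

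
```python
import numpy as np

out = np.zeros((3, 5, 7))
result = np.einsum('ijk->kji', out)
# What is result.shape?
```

(7, 5, 3)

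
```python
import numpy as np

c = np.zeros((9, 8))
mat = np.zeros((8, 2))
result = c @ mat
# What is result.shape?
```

(9, 2)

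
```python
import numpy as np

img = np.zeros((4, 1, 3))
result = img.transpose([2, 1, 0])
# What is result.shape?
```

(3, 1, 4)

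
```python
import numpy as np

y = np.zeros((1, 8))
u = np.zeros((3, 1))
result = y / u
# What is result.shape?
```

(3, 8)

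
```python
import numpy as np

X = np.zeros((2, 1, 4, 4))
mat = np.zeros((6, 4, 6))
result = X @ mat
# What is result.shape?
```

(2, 6, 4, 6)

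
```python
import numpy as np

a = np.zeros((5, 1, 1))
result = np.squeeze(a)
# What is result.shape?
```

(5,)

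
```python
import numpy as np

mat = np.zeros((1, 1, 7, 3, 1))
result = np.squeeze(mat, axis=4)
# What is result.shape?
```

(1, 1, 7, 3)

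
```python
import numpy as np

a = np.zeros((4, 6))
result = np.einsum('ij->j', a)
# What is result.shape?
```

(6,)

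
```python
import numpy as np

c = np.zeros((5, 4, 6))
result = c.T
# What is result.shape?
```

(6, 4, 5)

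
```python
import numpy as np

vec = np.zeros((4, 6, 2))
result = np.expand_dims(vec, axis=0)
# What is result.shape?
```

(1, 4, 6, 2)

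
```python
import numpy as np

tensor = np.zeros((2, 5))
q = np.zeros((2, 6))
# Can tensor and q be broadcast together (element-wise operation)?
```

No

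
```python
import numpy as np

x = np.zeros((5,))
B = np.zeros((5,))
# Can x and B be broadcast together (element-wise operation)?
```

Yes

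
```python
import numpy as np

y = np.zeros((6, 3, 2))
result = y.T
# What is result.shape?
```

(2, 3, 6)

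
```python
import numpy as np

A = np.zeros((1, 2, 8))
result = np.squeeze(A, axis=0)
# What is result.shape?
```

(2, 8)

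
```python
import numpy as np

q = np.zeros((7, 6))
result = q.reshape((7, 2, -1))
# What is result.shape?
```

(7, 2, 3)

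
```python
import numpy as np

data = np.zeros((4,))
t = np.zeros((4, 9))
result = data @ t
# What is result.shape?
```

(9,)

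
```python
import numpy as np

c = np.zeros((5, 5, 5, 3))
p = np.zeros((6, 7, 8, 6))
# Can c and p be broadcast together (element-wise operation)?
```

No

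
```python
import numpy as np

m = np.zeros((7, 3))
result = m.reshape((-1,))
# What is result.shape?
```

(21,)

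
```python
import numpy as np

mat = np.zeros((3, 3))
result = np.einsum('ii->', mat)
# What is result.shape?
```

()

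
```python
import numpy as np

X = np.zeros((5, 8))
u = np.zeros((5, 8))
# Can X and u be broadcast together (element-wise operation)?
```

Yes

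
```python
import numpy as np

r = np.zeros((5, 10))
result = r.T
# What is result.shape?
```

(10, 5)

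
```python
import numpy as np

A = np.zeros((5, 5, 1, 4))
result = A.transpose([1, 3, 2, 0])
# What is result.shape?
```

(5, 4, 1, 5)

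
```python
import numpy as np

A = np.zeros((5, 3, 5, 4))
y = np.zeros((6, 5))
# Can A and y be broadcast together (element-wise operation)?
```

No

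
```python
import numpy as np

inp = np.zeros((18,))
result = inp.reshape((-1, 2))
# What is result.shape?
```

(9, 2)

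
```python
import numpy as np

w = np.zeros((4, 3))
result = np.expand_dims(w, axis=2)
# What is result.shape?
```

(4, 3, 1)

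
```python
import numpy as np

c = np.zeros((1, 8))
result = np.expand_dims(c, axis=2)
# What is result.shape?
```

(1, 8, 1)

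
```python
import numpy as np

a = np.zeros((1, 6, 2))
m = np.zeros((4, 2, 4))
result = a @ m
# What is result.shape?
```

(4, 6, 4)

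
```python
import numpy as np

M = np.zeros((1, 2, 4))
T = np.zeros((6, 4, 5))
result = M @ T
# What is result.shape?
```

(6, 2, 5)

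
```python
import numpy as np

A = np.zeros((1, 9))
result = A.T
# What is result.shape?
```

(9, 1)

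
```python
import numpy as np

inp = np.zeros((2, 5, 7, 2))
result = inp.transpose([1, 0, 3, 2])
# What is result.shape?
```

(5, 2, 2, 7)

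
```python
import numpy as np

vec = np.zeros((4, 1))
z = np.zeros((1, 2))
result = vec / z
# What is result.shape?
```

(4, 2)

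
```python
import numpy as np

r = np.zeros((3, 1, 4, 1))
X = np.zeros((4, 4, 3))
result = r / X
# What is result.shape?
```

(3, 4, 4, 3)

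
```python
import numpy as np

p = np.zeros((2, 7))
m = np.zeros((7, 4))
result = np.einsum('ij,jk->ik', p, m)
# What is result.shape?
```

(2, 4)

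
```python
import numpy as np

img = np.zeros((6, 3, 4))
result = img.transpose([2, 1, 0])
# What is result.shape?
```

(4, 3, 6)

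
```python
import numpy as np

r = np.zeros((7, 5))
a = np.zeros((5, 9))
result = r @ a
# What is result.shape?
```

(7, 9)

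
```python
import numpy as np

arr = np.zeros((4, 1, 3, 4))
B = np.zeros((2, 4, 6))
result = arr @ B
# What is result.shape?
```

(4, 2, 3, 6)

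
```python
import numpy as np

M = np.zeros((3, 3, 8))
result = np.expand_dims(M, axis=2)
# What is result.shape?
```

(3, 3, 1, 8)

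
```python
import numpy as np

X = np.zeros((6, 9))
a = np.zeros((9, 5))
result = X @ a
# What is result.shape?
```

(6, 5)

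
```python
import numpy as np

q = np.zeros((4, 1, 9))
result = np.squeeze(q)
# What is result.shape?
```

(4, 9)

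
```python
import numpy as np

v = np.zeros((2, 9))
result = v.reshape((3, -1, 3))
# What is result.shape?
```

(3, 2, 3)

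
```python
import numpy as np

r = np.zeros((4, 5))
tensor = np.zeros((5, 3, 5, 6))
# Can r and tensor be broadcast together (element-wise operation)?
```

No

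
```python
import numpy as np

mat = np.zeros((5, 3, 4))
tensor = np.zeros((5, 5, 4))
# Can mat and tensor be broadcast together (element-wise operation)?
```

No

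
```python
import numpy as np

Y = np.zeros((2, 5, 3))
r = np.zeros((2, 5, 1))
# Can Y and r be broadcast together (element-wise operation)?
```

Yes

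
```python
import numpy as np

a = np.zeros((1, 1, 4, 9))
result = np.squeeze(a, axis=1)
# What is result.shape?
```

(1, 4, 9)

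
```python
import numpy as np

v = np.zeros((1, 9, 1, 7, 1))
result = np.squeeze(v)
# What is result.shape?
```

(9, 7)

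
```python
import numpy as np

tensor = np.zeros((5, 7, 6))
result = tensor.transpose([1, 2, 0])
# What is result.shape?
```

(7, 6, 5)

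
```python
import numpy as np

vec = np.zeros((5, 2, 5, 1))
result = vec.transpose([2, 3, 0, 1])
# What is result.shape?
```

(5, 1, 5, 2)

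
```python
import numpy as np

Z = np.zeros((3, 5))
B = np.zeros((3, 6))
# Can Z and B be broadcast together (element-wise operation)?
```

No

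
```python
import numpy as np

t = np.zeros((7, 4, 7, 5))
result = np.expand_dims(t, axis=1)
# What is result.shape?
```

(7, 1, 4, 7, 5)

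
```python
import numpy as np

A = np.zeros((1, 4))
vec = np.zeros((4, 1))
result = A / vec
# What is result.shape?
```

(4, 4)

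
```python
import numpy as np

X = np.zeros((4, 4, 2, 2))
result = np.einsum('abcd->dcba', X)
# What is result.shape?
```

(2, 2, 4, 4)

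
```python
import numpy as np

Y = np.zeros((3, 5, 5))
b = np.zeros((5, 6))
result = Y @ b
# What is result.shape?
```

(3, 5, 6)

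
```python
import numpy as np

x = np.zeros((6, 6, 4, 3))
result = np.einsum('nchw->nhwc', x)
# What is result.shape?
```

(6, 4, 3, 6)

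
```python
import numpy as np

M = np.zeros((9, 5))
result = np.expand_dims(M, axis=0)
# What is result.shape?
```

(1, 9, 5)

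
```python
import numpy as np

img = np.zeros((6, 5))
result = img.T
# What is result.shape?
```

(5, 6)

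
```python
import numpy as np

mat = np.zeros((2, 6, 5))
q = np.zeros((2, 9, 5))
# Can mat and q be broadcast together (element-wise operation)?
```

No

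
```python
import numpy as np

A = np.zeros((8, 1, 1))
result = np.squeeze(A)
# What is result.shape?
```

(8,)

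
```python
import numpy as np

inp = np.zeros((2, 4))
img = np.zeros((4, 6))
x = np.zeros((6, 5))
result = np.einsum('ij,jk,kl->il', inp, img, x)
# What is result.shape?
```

(2, 5)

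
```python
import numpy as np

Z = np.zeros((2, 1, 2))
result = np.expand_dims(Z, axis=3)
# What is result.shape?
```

(2, 1, 2, 1)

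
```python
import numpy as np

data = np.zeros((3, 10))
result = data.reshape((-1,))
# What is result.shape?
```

(30,)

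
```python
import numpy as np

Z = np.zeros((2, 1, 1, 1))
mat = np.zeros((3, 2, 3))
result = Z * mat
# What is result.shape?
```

(2, 3, 2, 3)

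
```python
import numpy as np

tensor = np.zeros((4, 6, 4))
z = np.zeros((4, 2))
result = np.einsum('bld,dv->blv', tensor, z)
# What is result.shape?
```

(4, 6, 2)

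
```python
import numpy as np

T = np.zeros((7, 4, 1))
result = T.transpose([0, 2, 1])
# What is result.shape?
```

(7, 1, 4)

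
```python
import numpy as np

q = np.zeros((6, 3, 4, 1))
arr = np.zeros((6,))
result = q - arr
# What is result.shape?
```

(6, 3, 4, 6)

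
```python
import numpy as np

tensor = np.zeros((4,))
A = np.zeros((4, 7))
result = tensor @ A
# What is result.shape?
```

(7,)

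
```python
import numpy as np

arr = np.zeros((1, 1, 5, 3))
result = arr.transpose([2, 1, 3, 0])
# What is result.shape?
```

(5, 1, 3, 1)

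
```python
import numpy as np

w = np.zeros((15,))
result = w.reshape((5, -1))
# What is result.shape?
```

(5, 3)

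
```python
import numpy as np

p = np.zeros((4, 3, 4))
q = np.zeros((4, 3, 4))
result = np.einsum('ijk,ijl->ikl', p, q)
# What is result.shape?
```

(4, 4, 4)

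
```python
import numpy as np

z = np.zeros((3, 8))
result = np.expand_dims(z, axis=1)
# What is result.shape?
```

(3, 1, 8)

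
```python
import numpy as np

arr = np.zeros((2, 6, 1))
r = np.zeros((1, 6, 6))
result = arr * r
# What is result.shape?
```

(2, 6, 6)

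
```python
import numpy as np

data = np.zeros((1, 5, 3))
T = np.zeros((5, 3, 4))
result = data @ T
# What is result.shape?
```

(5, 5, 4)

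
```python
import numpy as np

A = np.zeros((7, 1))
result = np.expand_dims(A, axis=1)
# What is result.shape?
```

(7, 1, 1)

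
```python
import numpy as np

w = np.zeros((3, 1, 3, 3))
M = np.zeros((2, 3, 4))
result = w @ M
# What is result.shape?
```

(3, 2, 3, 4)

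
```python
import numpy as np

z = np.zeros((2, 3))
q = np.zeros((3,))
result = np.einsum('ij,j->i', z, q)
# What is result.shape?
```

(2,)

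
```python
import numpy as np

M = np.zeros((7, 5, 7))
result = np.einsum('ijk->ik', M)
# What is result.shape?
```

(7, 7)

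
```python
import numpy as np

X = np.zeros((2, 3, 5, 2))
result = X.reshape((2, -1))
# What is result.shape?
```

(2, 30)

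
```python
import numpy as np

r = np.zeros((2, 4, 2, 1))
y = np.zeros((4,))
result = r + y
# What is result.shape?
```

(2, 4, 2, 4)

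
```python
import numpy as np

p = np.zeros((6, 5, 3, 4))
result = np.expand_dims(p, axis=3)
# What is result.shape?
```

(6, 5, 3, 1, 4)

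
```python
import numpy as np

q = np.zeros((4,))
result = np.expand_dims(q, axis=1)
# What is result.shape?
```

(4, 1)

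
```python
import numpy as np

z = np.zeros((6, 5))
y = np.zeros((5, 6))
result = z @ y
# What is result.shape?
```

(6, 6)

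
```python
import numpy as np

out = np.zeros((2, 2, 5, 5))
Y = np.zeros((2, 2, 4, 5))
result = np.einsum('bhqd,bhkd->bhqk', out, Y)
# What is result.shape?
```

(2, 2, 5, 4)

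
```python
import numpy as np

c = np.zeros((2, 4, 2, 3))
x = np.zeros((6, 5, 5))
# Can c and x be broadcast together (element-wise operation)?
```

No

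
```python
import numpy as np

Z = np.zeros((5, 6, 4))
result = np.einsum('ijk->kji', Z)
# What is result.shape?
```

(4, 6, 5)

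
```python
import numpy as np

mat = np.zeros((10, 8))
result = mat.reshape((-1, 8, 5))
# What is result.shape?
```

(2, 8, 5)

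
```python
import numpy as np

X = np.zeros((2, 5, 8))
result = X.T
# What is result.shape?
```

(8, 5, 2)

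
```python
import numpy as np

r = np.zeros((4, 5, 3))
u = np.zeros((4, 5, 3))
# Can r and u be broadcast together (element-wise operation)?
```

Yes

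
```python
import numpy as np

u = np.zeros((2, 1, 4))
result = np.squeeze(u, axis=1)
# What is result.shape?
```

(2, 4)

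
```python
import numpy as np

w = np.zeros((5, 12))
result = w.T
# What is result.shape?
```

(12, 5)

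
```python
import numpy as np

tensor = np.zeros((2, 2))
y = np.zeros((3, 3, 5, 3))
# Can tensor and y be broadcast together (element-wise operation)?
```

No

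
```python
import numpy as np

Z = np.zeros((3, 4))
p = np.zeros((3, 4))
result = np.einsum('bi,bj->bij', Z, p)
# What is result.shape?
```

(3, 4, 4)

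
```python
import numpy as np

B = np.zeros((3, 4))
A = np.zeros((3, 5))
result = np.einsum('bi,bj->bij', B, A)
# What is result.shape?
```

(3, 4, 5)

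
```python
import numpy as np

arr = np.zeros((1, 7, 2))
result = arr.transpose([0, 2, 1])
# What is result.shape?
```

(1, 2, 7)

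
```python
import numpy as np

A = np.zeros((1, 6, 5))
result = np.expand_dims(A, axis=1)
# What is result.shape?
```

(1, 1, 6, 5)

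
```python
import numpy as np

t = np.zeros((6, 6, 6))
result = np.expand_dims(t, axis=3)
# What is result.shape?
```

(6, 6, 6, 1)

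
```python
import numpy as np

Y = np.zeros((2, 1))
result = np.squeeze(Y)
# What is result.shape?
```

(2,)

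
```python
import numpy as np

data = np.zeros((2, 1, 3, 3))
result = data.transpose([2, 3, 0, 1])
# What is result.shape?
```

(3, 3, 2, 1)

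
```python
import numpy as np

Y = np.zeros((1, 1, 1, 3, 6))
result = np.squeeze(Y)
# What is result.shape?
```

(3, 6)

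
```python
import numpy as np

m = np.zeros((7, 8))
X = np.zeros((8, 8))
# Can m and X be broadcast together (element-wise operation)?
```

No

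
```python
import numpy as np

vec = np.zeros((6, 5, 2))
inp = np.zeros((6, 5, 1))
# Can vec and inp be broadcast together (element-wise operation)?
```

Yes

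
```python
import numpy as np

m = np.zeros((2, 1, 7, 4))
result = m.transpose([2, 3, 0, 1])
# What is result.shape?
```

(7, 4, 2, 1)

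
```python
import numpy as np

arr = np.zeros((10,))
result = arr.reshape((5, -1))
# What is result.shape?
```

(5, 2)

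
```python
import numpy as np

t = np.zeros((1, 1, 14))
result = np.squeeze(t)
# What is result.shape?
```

(14,)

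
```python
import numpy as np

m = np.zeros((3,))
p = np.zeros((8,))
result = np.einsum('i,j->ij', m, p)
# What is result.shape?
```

(3, 8)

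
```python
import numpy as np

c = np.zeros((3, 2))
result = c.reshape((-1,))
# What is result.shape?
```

(6,)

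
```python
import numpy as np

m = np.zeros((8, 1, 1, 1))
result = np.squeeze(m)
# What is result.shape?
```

(8,)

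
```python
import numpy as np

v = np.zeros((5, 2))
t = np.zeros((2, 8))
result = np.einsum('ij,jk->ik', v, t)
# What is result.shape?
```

(5, 8)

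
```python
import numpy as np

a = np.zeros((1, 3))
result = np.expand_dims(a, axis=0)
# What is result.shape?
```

(1, 1, 3)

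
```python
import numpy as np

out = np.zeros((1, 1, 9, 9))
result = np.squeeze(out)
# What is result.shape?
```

(9, 9)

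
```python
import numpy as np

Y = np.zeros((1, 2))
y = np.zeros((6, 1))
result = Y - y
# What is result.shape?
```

(6, 2)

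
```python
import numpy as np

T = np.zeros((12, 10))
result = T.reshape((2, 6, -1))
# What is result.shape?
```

(2, 6, 10)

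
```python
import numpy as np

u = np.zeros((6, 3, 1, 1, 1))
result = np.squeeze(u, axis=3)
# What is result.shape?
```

(6, 3, 1, 1)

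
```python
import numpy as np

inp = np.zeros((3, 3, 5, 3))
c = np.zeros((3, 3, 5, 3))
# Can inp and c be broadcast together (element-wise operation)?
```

Yes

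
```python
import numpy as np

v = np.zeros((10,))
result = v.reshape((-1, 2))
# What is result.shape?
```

(5, 2)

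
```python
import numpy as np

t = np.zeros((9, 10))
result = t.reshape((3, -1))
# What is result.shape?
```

(3, 30)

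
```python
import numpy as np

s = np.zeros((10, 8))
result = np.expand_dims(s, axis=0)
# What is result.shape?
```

(1, 10, 8)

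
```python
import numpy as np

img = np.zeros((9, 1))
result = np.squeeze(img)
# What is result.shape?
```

(9,)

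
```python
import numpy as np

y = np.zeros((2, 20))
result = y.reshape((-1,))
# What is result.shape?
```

(40,)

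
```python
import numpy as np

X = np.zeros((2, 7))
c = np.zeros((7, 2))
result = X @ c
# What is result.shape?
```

(2, 2)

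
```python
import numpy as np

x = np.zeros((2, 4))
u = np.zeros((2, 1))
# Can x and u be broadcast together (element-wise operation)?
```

Yes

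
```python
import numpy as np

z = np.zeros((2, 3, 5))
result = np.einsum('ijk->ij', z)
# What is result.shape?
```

(2, 3)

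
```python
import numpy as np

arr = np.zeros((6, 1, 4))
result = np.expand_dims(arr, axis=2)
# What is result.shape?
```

(6, 1, 1, 4)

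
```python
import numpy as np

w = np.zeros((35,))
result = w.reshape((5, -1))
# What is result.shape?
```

(5, 7)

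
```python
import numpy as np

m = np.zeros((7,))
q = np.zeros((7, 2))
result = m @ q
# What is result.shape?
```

(2,)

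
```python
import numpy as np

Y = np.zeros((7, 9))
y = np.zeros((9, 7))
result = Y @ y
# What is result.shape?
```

(7, 7)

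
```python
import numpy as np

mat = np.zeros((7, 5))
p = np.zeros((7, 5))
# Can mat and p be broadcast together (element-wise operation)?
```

Yes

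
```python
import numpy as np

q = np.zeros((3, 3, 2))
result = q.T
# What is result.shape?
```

(2, 3, 3)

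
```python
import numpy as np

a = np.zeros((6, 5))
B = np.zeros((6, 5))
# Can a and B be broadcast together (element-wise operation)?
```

Yes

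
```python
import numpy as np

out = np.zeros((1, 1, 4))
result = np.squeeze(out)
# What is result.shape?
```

(4,)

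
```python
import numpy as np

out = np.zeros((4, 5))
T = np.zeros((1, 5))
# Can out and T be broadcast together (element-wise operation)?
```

Yes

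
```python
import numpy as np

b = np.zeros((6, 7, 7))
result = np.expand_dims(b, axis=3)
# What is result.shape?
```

(6, 7, 7, 1)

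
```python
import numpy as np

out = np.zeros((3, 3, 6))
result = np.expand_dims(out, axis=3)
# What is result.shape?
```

(3, 3, 6, 1)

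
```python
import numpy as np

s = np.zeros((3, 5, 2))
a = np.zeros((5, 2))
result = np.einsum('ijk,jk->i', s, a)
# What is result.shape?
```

(3,)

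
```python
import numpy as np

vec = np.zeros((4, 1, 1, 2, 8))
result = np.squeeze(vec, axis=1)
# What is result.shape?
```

(4, 1, 2, 8)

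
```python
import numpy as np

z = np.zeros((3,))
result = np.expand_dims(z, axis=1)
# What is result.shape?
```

(3, 1)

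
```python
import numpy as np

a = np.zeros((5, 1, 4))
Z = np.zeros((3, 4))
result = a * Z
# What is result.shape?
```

(5, 3, 4)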